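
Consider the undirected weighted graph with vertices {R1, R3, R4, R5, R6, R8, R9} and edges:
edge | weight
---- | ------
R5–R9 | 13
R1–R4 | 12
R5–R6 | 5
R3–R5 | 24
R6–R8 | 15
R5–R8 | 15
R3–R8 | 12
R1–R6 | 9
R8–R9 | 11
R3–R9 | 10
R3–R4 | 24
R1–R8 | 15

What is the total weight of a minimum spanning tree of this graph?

Prim, starting at R9.
Step 1: frontier [R3–R9 10, R8–R9 11, R5–R9 13] → take R3–R9 (10); add R3.
Step 2: frontier [R3–R8 12, R3–R4 24, R3–R5 24, R8–R9 11, R5–R9 13] → take R8–R9 (11); add R8.
Step 3: frontier [R3–R4 24, R3–R5 24, R1–R8 15, R5–R8 15, R6–R8 15, R5–R9 13] → take R5–R9 (13); add R5.
Step 4: frontier [R3–R4 24, R5–R6 5, R1–R8 15, R6–R8 15] → take R5–R6 (5); add R6.
Step 5: frontier [R3–R4 24, R1–R6 9, R1–R8 15] → take R1–R6 (9); add R1.
Step 6: frontier [R1–R4 12, R3–R4 24] → take R1–R4 (12); add R4.
MST edges: R3–R9, R8–R9, R5–R9, R5–R6, R1–R6, R1–R4; total weight 10+11+13+5+9+12 = 60.

60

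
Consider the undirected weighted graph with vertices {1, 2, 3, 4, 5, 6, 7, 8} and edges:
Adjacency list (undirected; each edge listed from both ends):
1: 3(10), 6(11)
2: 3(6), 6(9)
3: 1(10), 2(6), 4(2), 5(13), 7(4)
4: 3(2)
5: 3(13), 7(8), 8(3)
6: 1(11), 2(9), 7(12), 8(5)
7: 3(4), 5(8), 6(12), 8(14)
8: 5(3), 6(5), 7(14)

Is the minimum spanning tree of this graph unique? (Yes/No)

Yes

Kruskal: consider edges lightest-first.
3-4 (2): add — endpoints in different components.
5-8 (3): add — endpoints in different components.
3-7 (4): add — endpoints in different components.
6-8 (5): add — endpoints in different components.
2-3 (6): add — endpoints in different components.
5-7 (8): add — endpoints in different components.
2-6 (9): skip — 2 and 6 already connected.
1-3 (10): add — endpoints in different components.
Every non-tree edge has weight strictly greater than the heaviest edge on the tree path between its endpoints, so the MST is unique.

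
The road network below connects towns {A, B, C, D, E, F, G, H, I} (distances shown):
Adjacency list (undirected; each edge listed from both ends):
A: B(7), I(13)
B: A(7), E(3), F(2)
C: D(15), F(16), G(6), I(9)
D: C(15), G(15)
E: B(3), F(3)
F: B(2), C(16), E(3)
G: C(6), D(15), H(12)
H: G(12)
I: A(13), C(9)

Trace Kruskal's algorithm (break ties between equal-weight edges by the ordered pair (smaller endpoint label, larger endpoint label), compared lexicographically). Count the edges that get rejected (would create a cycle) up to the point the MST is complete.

Kruskal's algorithm — process edges by increasing weight (ties by edge label):
B-F (2): add — endpoints in different components.
B-E (3): add — endpoints in different components.
E-F (3): skip — E and F already connected.
C-G (6): add — endpoints in different components.
A-B (7): add — endpoints in different components.
C-I (9): add — endpoints in different components.
G-H (12): add — endpoints in different components.
A-I (13): add — endpoints in different components.
C-D (15): add — endpoints in different components.
Edges rejected before the tree was complete: 1.

1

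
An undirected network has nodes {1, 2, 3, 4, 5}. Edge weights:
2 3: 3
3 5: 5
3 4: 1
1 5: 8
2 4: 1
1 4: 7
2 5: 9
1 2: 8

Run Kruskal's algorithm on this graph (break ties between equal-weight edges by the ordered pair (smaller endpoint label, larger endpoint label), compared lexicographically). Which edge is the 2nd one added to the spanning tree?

Sort edges by weight, then run Kruskal:
2 4 (1): add — endpoints in different components.
3 4 (1): add — endpoints in different components.
2 3 (3): skip — 2 and 3 already connected.
3 5 (5): add — endpoints in different components.
1 4 (7): add — endpoints in different components.
The 2nd edge added is 3 4.

3-4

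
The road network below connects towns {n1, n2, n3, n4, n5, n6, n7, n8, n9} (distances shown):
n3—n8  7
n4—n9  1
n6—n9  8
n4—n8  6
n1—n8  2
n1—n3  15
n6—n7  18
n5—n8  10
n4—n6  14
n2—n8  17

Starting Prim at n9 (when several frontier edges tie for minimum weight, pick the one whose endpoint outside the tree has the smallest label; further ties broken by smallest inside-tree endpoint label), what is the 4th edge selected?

Grow the tree from n9 using Prim:
Step 1: frontier [n4—n9 1, n6—n9 8] → take n4—n9 (1); add n4.
Step 2: frontier [n4—n8 6, n4—n6 14, n6—n9 8] → take n4—n8 (6); add n8.
Step 3: frontier [n4—n6 14, n1—n8 2, n3—n8 7, n5—n8 10, n2—n8 17, n6—n9 8] → take n1—n8 (2); add n1.
Step 4: frontier [n1—n3 15, n4—n6 14, n3—n8 7, n5—n8 10, n2—n8 17, n6—n9 8] → take n3—n8 (7); add n3.
Step 5: frontier [n4—n6 14, n5—n8 10, n2—n8 17, n6—n9 8] → take n6—n9 (8); add n6.
Step 6: frontier [n6—n7 18, n5—n8 10, n2—n8 17] → take n5—n8 (10); add n5.
Step 7: frontier [n6—n7 18, n2—n8 17] → take n2—n8 (17); add n2.
Step 8: frontier [n6—n7 18] → take n6—n7 (18); add n7.
The 4th edge added is n3—n8.

n3-n8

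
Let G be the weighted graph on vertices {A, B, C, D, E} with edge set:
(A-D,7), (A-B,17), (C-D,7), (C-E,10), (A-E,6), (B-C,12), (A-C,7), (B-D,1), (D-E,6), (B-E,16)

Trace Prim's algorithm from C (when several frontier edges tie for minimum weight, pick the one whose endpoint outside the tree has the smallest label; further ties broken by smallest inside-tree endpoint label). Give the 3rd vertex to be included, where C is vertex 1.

Grow the tree from C using Prim:
Step 1: cheapest edge leaving the tree is A-C (7); add A.
Step 2: cheapest edge leaving the tree is A-E (6); add E.
Step 3: cheapest edge leaving the tree is D-E (6); add D.
Step 4: cheapest edge leaving the tree is B-D (1); add B.
Vertex order: C, A, E, D, B. The 3rd vertex is E.

E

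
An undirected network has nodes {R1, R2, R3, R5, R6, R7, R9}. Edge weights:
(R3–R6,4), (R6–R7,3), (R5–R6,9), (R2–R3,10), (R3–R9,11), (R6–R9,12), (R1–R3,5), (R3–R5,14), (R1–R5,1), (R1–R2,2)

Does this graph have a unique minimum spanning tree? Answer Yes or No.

Sort edges by weight, then run Kruskal:
R1–R5 (1): add — endpoints in different components.
R1–R2 (2): add — endpoints in different components.
R6–R7 (3): add — endpoints in different components.
R3–R6 (4): add — endpoints in different components.
R1–R3 (5): add — endpoints in different components.
R5–R6 (9): skip — R5 and R6 already connected.
R2–R3 (10): skip — R3 and R2 already connected.
R3–R9 (11): add — endpoints in different components.
Every non-tree edge has weight strictly greater than the heaviest edge on the tree path between its endpoints, so the MST is unique.

Yes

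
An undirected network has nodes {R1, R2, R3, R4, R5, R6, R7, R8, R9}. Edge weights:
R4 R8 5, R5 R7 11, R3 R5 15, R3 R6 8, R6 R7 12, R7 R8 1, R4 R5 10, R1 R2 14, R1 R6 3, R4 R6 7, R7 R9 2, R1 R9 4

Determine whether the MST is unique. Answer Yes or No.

Kruskal's algorithm — process edges by increasing weight (ties by edge label):
R7 R8 (1): add — endpoints in different components.
R7 R9 (2): add — endpoints in different components.
R1 R6 (3): add — endpoints in different components.
R1 R9 (4): add — endpoints in different components.
R4 R8 (5): add — endpoints in different components.
R4 R6 (7): skip — R4 and R6 already connected.
R3 R6 (8): add — endpoints in different components.
R4 R5 (10): add — endpoints in different components.
R5 R7 (11): skip — R5 and R7 already connected.
R6 R7 (12): skip — R6 and R7 already connected.
R1 R2 (14): add — endpoints in different components.
Every non-tree edge has weight strictly greater than the heaviest edge on the tree path between its endpoints, so the MST is unique.

Yes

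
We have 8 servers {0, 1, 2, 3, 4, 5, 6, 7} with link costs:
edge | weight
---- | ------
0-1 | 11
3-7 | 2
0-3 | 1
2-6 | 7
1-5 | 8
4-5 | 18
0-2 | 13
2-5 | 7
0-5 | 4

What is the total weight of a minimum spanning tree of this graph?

Sort edges by weight, then run Kruskal:
0-3 (1): add — endpoints in different components.
3-7 (2): add — endpoints in different components.
0-5 (4): add — endpoints in different components.
2-5 (7): add — endpoints in different components.
2-6 (7): add — endpoints in different components.
1-5 (8): add — endpoints in different components.
0-1 (11): skip — 0 and 1 already connected.
0-2 (13): skip — 0 and 2 already connected.
4-5 (18): add — endpoints in different components.
MST edges: 0-3, 3-7, 0-5, 2-5, 2-6, 1-5, 4-5; total weight 1+2+4+7+7+8+18 = 47.

47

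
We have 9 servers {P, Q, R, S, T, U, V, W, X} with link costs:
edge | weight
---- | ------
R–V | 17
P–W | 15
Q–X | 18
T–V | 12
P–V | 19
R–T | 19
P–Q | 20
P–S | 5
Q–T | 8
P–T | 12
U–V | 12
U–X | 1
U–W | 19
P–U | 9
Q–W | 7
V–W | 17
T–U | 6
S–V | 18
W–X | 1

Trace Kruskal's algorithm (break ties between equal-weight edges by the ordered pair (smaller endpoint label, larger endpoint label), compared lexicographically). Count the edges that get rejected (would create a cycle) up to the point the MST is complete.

4

Sort edges by weight, then run Kruskal:
U–X (1): add — endpoints in different components.
W–X (1): add — endpoints in different components.
P–S (5): add — endpoints in different components.
T–U (6): add — endpoints in different components.
Q–W (7): add — endpoints in different components.
Q–T (8): skip — T and Q already connected.
P–U (9): add — endpoints in different components.
P–T (12): skip — T and P already connected.
T–V (12): add — endpoints in different components.
U–V (12): skip — U and V already connected.
P–W (15): skip — W and P already connected.
R–V (17): add — endpoints in different components.
Edges rejected before the tree was complete: 4.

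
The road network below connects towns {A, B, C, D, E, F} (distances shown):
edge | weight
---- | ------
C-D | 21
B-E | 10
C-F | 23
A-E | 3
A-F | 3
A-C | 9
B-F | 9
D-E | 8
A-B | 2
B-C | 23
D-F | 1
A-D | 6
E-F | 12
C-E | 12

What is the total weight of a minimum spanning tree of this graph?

18

Grow the tree from B using Prim:
Step 1: cheapest edge leaving the tree is A-B (2); add A.
Step 2: cheapest edge leaving the tree is A-E (3); add E.
Step 3: cheapest edge leaving the tree is A-F (3); add F.
Step 4: cheapest edge leaving the tree is D-F (1); add D.
Step 5: cheapest edge leaving the tree is A-C (9); add C.
MST edges: A-B, A-E, A-F, D-F, A-C; total weight 2+3+3+1+9 = 18.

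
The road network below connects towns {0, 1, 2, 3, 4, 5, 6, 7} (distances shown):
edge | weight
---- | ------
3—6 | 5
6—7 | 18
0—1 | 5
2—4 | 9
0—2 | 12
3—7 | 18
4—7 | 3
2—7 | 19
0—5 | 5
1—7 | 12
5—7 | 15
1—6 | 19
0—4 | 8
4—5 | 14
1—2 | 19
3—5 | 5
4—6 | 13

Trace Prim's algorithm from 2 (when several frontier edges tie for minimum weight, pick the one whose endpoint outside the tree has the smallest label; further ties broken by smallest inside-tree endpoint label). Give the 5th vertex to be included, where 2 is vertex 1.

1

Prim's algorithm from 2:
Step 1: cheapest edge leaving the tree is 2—4 (9); add 4.
Step 2: cheapest edge leaving the tree is 4—7 (3); add 7.
Step 3: cheapest edge leaving the tree is 0—4 (8); add 0.
Step 4: cheapest edge leaving the tree is 0—1 (5); add 1.
Step 5: cheapest edge leaving the tree is 0—5 (5); add 5.
Step 6: cheapest edge leaving the tree is 3—5 (5); add 3.
Step 7: cheapest edge leaving the tree is 3—6 (5); add 6.
Vertex order: 2, 4, 7, 0, 1, 5, 3, 6. The 5th vertex is 1.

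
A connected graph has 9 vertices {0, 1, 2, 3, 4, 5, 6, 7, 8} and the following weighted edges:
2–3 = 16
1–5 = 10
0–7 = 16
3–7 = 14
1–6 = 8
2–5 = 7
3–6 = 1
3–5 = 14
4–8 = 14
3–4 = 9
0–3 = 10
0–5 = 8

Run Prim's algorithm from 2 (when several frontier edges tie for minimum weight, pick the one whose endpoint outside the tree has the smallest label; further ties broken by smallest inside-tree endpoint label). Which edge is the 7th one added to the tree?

3-7

Prim, starting at 2.
Step 1: cheapest edge leaving the tree is 2–5 (7); add 5.
Step 2: cheapest edge leaving the tree is 0–5 (8); add 0.
Step 3: cheapest edge leaving the tree is 1–5 (10); add 1.
Step 4: cheapest edge leaving the tree is 1–6 (8); add 6.
Step 5: cheapest edge leaving the tree is 3–6 (1); add 3.
Step 6: cheapest edge leaving the tree is 3–4 (9); add 4.
Step 7: cheapest edge leaving the tree is 3–7 (14); add 7.
Step 8: cheapest edge leaving the tree is 4–8 (14); add 8.
The 7th edge added is 3–7.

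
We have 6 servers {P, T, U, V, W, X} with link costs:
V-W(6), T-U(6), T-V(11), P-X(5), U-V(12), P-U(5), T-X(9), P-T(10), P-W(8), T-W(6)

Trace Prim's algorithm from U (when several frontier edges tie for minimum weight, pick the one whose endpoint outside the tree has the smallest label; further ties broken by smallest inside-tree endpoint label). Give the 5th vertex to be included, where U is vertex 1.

W

Prim, starting at U.
Step 1: frontier [P-U 5, T-U 6, U-V 12] → take P-U (5); add P.
Step 2: frontier [P-X 5, P-W 8, P-T 10, T-U 6, U-V 12] → take P-X (5); add X.
Step 3: frontier [P-W 8, P-T 10, T-U 6, U-V 12, T-X 9] → take T-U (6); add T.
Step 4: frontier [P-W 8, T-W 6, T-V 11, U-V 12] → take T-W (6); add W.
Step 5: frontier [T-V 11, U-V 12, V-W 6] → take V-W (6); add V.
Vertex order: U, P, X, T, W, V. The 5th vertex is W.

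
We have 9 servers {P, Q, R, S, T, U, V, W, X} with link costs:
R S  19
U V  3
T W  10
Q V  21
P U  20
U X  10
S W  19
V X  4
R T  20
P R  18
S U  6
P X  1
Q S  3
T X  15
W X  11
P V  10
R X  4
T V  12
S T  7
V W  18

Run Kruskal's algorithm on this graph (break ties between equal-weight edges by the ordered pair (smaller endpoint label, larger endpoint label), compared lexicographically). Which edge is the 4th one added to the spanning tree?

Sort edges by weight, then run Kruskal:
P X (1): add — endpoints in different components.
Q S (3): add — endpoints in different components.
U V (3): add — endpoints in different components.
R X (4): add — endpoints in different components.
V X (4): add — endpoints in different components.
S U (6): add — endpoints in different components.
S T (7): add — endpoints in different components.
P V (10): skip — V and P already connected.
T W (10): add — endpoints in different components.
The 4th edge added is R X.

R-X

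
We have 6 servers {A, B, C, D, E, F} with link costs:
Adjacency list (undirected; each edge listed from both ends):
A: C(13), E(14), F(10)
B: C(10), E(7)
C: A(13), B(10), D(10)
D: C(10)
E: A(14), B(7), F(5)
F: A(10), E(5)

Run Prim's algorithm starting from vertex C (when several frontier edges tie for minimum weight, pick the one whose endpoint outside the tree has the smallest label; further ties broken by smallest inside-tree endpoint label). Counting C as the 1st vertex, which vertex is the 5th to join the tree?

A

Prim, starting at C.
Step 1: cheapest edge leaving the tree is B–C (10); add B.
Step 2: cheapest edge leaving the tree is B–E (7); add E.
Step 3: cheapest edge leaving the tree is E–F (5); add F.
Step 4: cheapest edge leaving the tree is A–F (10); add A.
Step 5: cheapest edge leaving the tree is C–D (10); add D.
Vertex order: C, B, E, F, A, D. The 5th vertex is A.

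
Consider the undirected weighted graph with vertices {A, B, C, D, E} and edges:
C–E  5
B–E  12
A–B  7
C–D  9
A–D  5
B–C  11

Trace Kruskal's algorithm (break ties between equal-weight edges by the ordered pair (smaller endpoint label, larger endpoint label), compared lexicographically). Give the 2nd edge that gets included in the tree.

Sort edges by weight, then run Kruskal:
A–D (5): add — endpoints in different components.
C–E (5): add — endpoints in different components.
A–B (7): add — endpoints in different components.
C–D (9): add — endpoints in different components.
The 2nd edge added is C–E.

C-E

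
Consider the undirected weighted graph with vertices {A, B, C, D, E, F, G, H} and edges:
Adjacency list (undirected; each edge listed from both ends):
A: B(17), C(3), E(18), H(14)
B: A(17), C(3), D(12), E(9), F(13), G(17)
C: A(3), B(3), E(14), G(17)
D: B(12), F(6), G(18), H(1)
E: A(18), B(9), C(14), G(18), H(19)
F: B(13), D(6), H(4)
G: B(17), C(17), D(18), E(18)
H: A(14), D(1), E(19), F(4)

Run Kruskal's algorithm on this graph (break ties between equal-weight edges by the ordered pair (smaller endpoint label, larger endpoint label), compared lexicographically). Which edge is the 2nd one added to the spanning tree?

Kruskal's algorithm — process edges by increasing weight (ties by edge label):
D-H (1): add — endpoints in different components.
A-C (3): add — endpoints in different components.
B-C (3): add — endpoints in different components.
F-H (4): add — endpoints in different components.
D-F (6): skip — D and F already connected.
B-E (9): add — endpoints in different components.
B-D (12): add — endpoints in different components.
B-F (13): skip — B and F already connected.
A-H (14): skip — A and H already connected.
C-E (14): skip — C and E already connected.
A-B (17): skip — A and B already connected.
B-G (17): add — endpoints in different components.
The 2nd edge added is A-C.

A-C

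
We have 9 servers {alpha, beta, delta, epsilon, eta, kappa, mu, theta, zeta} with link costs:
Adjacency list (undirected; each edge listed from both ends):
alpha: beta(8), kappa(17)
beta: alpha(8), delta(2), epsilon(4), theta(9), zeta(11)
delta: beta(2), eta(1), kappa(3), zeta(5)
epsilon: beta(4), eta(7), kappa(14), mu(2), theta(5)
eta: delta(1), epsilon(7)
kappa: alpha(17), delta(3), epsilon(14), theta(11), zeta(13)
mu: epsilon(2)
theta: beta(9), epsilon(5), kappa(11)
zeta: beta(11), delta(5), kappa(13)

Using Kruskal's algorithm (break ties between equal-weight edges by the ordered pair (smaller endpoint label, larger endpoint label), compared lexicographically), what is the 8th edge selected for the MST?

alpha-beta

Kruskal: consider edges lightest-first.
delta-eta (1): add — endpoints in different components.
beta-delta (2): add — endpoints in different components.
epsilon-mu (2): add — endpoints in different components.
delta-kappa (3): add — endpoints in different components.
beta-epsilon (4): add — endpoints in different components.
delta-zeta (5): add — endpoints in different components.
epsilon-theta (5): add — endpoints in different components.
epsilon-eta (7): skip — epsilon and eta already connected.
alpha-beta (8): add — endpoints in different components.
The 8th edge added is alpha-beta.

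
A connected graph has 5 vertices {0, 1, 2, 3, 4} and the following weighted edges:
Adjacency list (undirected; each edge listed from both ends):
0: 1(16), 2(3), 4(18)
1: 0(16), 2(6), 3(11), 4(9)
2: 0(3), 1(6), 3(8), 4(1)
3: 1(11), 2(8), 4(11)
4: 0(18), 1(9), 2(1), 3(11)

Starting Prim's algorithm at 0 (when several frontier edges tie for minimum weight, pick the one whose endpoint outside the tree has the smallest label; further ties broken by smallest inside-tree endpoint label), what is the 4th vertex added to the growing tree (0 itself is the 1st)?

Prim, starting at 0.
Step 1: cheapest edge leaving the tree is 0 2 (3); add 2.
Step 2: cheapest edge leaving the tree is 2 4 (1); add 4.
Step 3: cheapest edge leaving the tree is 1 2 (6); add 1.
Step 4: cheapest edge leaving the tree is 2 3 (8); add 3.
Vertex order: 0, 2, 4, 1, 3. The 4th vertex is 1.

1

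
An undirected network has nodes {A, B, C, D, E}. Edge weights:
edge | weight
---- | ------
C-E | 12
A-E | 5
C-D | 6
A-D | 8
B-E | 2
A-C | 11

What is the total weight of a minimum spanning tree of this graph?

21

Kruskal's algorithm — process edges by increasing weight (ties by edge label):
B-E (2): add. Components now {A} {B,E} {C} {D}
A-E (5): add. Components now {A,B,E} {C} {D}
C-D (6): add. Components now {A,B,E} {C,D}
A-D (8): add. Components now {A,B,C,D,E}
MST edges: B-E, A-E, C-D, A-D; total weight 2+5+6+8 = 21.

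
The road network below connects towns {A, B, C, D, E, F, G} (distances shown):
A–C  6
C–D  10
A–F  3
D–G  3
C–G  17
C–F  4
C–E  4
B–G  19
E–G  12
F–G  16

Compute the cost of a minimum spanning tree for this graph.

43

Prim's algorithm from E:
Step 1: frontier [C–E 4, E–G 12] → take C–E (4); add C.
Step 2: frontier [C–F 4, A–C 6, C–D 10, C–G 17, E–G 12] → take C–F (4); add F.
Step 3: frontier [A–C 6, C–D 10, C–G 17, E–G 12, A–F 3, F–G 16] → take A–F (3); add A.
Step 4: frontier [C–D 10, C–G 17, E–G 12, F–G 16] → take C–D (10); add D.
Step 5: frontier [C–G 17, D–G 3, E–G 12, F–G 16] → take D–G (3); add G.
Step 6: frontier [B–G 19] → take B–G (19); add B.
MST edges: C–E, C–F, A–F, C–D, D–G, B–G; total weight 4+4+3+10+3+19 = 43.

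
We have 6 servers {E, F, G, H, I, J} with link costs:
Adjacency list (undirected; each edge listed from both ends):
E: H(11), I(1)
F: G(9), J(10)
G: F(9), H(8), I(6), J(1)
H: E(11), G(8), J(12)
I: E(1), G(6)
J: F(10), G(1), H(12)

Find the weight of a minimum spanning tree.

25

Kruskal: consider edges lightest-first.
E I (1): add — endpoints in different components.
G J (1): add — endpoints in different components.
G I (6): add — endpoints in different components.
G H (8): add — endpoints in different components.
F G (9): add — endpoints in different components.
MST edges: E I, G J, G I, G H, F G; total weight 1+1+6+8+9 = 25.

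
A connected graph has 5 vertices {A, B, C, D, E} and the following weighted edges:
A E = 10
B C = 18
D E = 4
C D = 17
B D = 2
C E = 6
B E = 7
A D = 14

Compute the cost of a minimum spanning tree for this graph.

Kruskal's algorithm — process edges by increasing weight (ties by edge label):
B D (2): add — endpoints in different components.
D E (4): add — endpoints in different components.
C E (6): add — endpoints in different components.
B E (7): skip — B and E already connected.
A E (10): add — endpoints in different components.
MST edges: B D, D E, C E, A E; total weight 2+4+6+10 = 22.

22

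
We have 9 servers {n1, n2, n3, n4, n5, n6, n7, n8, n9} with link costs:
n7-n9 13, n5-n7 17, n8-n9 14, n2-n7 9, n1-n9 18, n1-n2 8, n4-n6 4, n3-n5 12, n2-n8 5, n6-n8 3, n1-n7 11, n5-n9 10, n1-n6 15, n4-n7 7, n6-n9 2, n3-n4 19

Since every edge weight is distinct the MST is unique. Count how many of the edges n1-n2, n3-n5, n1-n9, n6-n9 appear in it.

3

Sort edges by weight, then run Kruskal:
n6-n9 (2): add — endpoints in different components.
n6-n8 (3): add — endpoints in different components.
n4-n6 (4): add — endpoints in different components.
n2-n8 (5): add — endpoints in different components.
n4-n7 (7): add — endpoints in different components.
n1-n2 (8): add — endpoints in different components.
n2-n7 (9): skip — n7 and n2 already connected.
n5-n9 (10): add — endpoints in different components.
n1-n7 (11): skip — n1 and n7 already connected.
n3-n5 (12): add — endpoints in different components.
MST edge set: {n6-n9, n6-n8, n4-n6, n2-n8, n4-n7, n1-n2, n5-n9, n3-n5}.
Of the listed edges, {n1-n2, n3-n5, n6-n9} are in the MST → 3.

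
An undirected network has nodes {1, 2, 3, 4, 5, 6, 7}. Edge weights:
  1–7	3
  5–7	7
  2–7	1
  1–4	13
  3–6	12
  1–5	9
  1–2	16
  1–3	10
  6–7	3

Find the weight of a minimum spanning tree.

37

Sort edges by weight, then run Kruskal:
2–7 (1): add — endpoints in different components.
1–7 (3): add — endpoints in different components.
6–7 (3): add — endpoints in different components.
5–7 (7): add — endpoints in different components.
1–5 (9): skip — 1 and 5 already connected.
1–3 (10): add — endpoints in different components.
3–6 (12): skip — 3 and 6 already connected.
1–4 (13): add — endpoints in different components.
MST edges: 2–7, 1–7, 6–7, 5–7, 1–3, 1–4; total weight 1+3+3+7+10+13 = 37.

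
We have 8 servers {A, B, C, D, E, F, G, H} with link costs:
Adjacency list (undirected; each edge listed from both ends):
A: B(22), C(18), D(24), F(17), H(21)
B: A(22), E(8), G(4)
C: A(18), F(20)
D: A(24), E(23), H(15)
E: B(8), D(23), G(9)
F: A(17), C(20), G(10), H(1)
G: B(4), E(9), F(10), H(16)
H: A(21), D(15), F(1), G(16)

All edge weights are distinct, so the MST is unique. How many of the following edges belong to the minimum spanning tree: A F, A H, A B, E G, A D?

Kruskal: consider edges lightest-first.
F H (1): add — endpoints in different components.
B G (4): add — endpoints in different components.
B E (8): add — endpoints in different components.
E G (9): skip — E and G already connected.
F G (10): add — endpoints in different components.
D H (15): add — endpoints in different components.
G H (16): skip — G and H already connected.
A F (17): add — endpoints in different components.
A C (18): add — endpoints in different components.
MST edge set: {F H, B G, B E, F G, D H, A F, A C}.
Of the listed edges, {A F} are in the MST → 1.

1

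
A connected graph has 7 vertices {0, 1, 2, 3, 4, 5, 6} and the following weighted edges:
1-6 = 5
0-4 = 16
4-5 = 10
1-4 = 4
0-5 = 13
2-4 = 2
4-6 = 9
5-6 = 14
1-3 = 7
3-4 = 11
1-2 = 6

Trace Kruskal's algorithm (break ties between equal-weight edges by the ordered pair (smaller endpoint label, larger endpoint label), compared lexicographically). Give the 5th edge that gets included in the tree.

Kruskal: consider edges lightest-first.
2-4 (2): add. Components now {0} {1} {2,4} {3} {5} {6}
1-4 (4): add. Components now {0} {1,2,4} {3} {5} {6}
1-6 (5): add. Components now {0} {1,2,4,6} {3} {5}
1-2 (6): skip — 1 and 2 already connected.
1-3 (7): add. Components now {0} {1,2,3,4,6} {5}
4-6 (9): skip — 4 and 6 already connected.
4-5 (10): add. Components now {0} {1,2,3,4,5,6}
3-4 (11): skip — 3 and 4 already connected.
0-5 (13): add. Components now {0,1,2,3,4,5,6}
The 5th edge added is 4-5.

4-5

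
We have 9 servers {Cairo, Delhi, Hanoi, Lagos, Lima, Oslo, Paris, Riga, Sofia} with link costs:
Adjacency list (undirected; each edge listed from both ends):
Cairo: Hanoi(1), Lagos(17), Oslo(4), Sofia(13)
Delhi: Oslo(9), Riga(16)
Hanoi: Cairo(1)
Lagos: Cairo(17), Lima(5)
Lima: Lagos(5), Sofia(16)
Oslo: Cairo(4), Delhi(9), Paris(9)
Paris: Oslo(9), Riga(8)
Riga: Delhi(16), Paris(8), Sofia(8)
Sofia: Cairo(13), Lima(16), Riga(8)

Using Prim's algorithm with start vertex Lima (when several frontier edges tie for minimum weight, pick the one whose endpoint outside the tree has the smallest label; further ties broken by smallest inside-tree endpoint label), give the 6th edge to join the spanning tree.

Prim, starting at Lima.
Step 1: cheapest edge leaving the tree is Lagos Lima (5); add Lagos.
Step 2: cheapest edge leaving the tree is Lima Sofia (16); add Sofia.
Step 3: cheapest edge leaving the tree is Riga Sofia (8); add Riga.
Step 4: cheapest edge leaving the tree is Paris Riga (8); add Paris.
Step 5: cheapest edge leaving the tree is Oslo Paris (9); add Oslo.
Step 6: cheapest edge leaving the tree is Cairo Oslo (4); add Cairo.
Step 7: cheapest edge leaving the tree is Cairo Hanoi (1); add Hanoi.
Step 8: cheapest edge leaving the tree is Delhi Oslo (9); add Delhi.
The 6th edge added is Cairo Oslo.

Cairo-Oslo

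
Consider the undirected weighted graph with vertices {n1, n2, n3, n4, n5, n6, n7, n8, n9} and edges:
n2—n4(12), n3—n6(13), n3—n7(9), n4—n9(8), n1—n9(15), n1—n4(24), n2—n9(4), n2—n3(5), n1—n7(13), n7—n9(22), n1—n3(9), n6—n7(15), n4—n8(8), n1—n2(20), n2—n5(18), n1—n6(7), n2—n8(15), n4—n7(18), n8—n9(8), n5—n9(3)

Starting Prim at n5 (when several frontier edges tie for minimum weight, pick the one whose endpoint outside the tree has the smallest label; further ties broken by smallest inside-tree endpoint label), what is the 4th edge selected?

Prim's algorithm from n5:
Step 1: cheapest edge leaving the tree is n5—n9 (3); add n9.
Step 2: cheapest edge leaving the tree is n2—n9 (4); add n2.
Step 3: cheapest edge leaving the tree is n2—n3 (5); add n3.
Step 4: cheapest edge leaving the tree is n4—n9 (8); add n4.
Step 5: cheapest edge leaving the tree is n4—n8 (8); add n8.
Step 6: cheapest edge leaving the tree is n1—n3 (9); add n1.
Step 7: cheapest edge leaving the tree is n1—n6 (7); add n6.
Step 8: cheapest edge leaving the tree is n3—n7 (9); add n7.
The 4th edge added is n4—n9.

n4-n9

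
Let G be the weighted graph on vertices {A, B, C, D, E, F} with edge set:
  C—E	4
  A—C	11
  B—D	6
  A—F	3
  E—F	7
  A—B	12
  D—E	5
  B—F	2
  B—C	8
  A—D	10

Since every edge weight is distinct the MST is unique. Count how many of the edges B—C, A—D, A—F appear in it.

1

Sort edges by weight, then run Kruskal:
B—F (2): add — endpoints in different components.
A—F (3): add — endpoints in different components.
C—E (4): add — endpoints in different components.
D—E (5): add — endpoints in different components.
B—D (6): add — endpoints in different components.
MST edge set: {B—F, A—F, C—E, D—E, B—D}.
Of the listed edges, {A—F} are in the MST → 1.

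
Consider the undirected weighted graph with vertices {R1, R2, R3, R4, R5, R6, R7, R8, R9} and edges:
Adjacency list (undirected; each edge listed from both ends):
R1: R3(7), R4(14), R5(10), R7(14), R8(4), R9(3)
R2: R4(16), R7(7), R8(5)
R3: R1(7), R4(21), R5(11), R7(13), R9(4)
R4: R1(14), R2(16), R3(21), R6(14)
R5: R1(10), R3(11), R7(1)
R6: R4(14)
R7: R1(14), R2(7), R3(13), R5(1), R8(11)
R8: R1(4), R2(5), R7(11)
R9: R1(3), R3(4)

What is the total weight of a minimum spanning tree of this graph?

Prim's algorithm from R3:
Step 1: cheapest edge leaving the tree is R3–R9 (4); add R9.
Step 2: cheapest edge leaving the tree is R1–R9 (3); add R1.
Step 3: cheapest edge leaving the tree is R1–R8 (4); add R8.
Step 4: cheapest edge leaving the tree is R2–R8 (5); add R2.
Step 5: cheapest edge leaving the tree is R2–R7 (7); add R7.
Step 6: cheapest edge leaving the tree is R5–R7 (1); add R5.
Step 7: cheapest edge leaving the tree is R1–R4 (14); add R4.
Step 8: cheapest edge leaving the tree is R4–R6 (14); add R6.
MST edges: R3–R9, R1–R9, R1–R8, R2–R8, R2–R7, R5–R7, R1–R4, R4–R6; total weight 4+3+4+5+7+1+14+14 = 52.

52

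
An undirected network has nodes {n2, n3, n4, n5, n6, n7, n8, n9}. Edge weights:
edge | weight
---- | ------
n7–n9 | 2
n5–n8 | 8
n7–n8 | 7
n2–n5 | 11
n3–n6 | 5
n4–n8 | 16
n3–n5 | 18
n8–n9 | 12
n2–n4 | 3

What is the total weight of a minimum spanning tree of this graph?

Kruskal's algorithm — process edges by increasing weight (ties by edge label):
n7–n9 (2): add — endpoints in different components.
n2–n4 (3): add — endpoints in different components.
n3–n6 (5): add — endpoints in different components.
n7–n8 (7): add — endpoints in different components.
n5–n8 (8): add — endpoints in different components.
n2–n5 (11): add — endpoints in different components.
n8–n9 (12): skip — n8 and n9 already connected.
n4–n8 (16): skip — n8 and n4 already connected.
n3–n5 (18): add — endpoints in different components.
MST edges: n7–n9, n2–n4, n3–n6, n7–n8, n5–n8, n2–n5, n3–n5; total weight 2+3+5+7+8+11+18 = 54.

54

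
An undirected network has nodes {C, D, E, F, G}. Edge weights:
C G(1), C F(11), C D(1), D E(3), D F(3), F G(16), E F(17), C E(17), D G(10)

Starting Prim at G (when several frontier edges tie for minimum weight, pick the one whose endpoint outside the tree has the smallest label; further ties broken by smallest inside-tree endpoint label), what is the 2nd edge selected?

C-D

Grow the tree from G using Prim:
Step 1: cheapest edge leaving the tree is C G (1); add C.
Step 2: cheapest edge leaving the tree is C D (1); add D.
Step 3: cheapest edge leaving the tree is D E (3); add E.
Step 4: cheapest edge leaving the tree is D F (3); add F.
The 2nd edge added is C D.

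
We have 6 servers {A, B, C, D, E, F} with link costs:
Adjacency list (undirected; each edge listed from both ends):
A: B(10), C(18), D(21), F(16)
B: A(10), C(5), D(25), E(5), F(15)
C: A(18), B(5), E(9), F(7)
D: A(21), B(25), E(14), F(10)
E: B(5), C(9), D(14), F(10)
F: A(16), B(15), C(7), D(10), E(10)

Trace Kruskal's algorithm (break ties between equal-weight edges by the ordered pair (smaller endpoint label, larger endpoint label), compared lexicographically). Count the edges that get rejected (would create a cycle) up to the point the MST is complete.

1

Kruskal: consider edges lightest-first.
B-C (5): add. Components now {A} {B,C} {D} {E} {F}
B-E (5): add. Components now {A} {B,C,E} {D} {F}
C-F (7): add. Components now {A} {B,C,E,F} {D}
C-E (9): skip — C and E already connected.
A-B (10): add. Components now {A,B,C,E,F} {D}
D-F (10): add. Components now {A,B,C,D,E,F}
Edges rejected before the tree was complete: 1.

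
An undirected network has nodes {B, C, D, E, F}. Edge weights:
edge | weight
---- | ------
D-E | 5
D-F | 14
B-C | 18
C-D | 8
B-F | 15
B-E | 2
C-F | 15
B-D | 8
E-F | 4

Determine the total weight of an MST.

19

Sort edges by weight, then run Kruskal:
B-E (2): add — endpoints in different components.
E-F (4): add — endpoints in different components.
D-E (5): add — endpoints in different components.
B-D (8): skip — B and D already connected.
C-D (8): add — endpoints in different components.
MST edges: B-E, E-F, D-E, C-D; total weight 2+4+5+8 = 19.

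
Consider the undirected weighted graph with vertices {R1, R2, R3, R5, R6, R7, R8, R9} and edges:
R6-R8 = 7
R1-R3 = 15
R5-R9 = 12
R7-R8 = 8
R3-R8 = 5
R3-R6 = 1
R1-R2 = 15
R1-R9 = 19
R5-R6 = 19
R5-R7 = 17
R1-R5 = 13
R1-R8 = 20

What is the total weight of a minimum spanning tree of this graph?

69

Prim's algorithm from R9:
Step 1: cheapest edge leaving the tree is R5-R9 (12); add R5.
Step 2: cheapest edge leaving the tree is R1-R5 (13); add R1.
Step 3: cheapest edge leaving the tree is R1-R2 (15); add R2.
Step 4: cheapest edge leaving the tree is R1-R3 (15); add R3.
Step 5: cheapest edge leaving the tree is R3-R6 (1); add R6.
Step 6: cheapest edge leaving the tree is R3-R8 (5); add R8.
Step 7: cheapest edge leaving the tree is R7-R8 (8); add R7.
MST edges: R5-R9, R1-R5, R1-R2, R1-R3, R3-R6, R3-R8, R7-R8; total weight 12+13+15+15+1+5+8 = 69.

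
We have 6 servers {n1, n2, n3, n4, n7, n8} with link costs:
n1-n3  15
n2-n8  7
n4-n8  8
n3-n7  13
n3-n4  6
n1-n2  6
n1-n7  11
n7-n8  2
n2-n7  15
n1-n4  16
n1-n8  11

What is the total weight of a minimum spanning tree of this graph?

Kruskal's algorithm — process edges by increasing weight (ties by edge label):
n7-n8 (2): add. Components now {n4} {n3} {n1} {n7,n8} {n2}
n1-n2 (6): add. Components now {n4} {n3} {n1,n2} {n7,n8}
n3-n4 (6): add. Components now {n3,n4} {n1,n2} {n7,n8}
n2-n8 (7): add. Components now {n3,n4} {n1,n2,n7,n8}
n4-n8 (8): add. Components now {n1,n2,n3,n4,n7,n8}
MST edges: n7-n8, n1-n2, n3-n4, n2-n8, n4-n8; total weight 2+6+6+7+8 = 29.

29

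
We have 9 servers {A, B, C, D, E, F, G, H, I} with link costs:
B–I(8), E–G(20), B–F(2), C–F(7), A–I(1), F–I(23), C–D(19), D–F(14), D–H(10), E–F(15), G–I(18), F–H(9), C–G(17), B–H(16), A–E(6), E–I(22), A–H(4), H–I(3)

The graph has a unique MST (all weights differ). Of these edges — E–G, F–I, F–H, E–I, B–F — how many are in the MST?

1

Kruskal: consider edges lightest-first.
A–I (1): add — endpoints in different components.
B–F (2): add — endpoints in different components.
H–I (3): add — endpoints in different components.
A–H (4): skip — A and H already connected.
A–E (6): add — endpoints in different components.
C–F (7): add — endpoints in different components.
B–I (8): add — endpoints in different components.
F–H (9): skip — F and H already connected.
D–H (10): add — endpoints in different components.
D–F (14): skip — D and F already connected.
E–F (15): skip — E and F already connected.
B–H (16): skip — B and H already connected.
C–G (17): add — endpoints in different components.
MST edge set: {A–I, B–F, H–I, A–E, C–F, B–I, D–H, C–G}.
Of the listed edges, {B–F} are in the MST → 1.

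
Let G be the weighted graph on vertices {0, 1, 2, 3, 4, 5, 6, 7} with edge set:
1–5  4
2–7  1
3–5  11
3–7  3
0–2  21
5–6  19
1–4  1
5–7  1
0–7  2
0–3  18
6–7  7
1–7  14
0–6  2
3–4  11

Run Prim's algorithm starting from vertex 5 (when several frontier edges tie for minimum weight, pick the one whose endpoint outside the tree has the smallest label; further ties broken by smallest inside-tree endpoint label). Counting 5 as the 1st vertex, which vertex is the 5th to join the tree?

Prim's algorithm from 5:
Step 1: frontier [5–7 1, 1–5 4, 3–5 11, 5–6 19] → take 5–7 (1); add 7.
Step 2: frontier [1–5 4, 3–5 11, 5–6 19, 2–7 1, 0–7 2, 3–7 3, 6–7 7, 1–7 14] → take 2–7 (1); add 2.
Step 3: frontier [0–2 21, 1–5 4, 3–5 11, 5–6 19, 0–7 2, 3–7 3, 6–7 7, 1–7 14] → take 0–7 (2); add 0.
Step 4: frontier [0–6 2, 0–3 18, 1–5 4, 3–5 11, 5–6 19, 3–7 3, 6–7 7, 1–7 14] → take 0–6 (2); add 6.
Step 5: frontier [0–3 18, 1–5 4, 3–5 11, 3–7 3, 1–7 14] → take 3–7 (3); add 3.
Step 6: frontier [3–4 11, 1–5 4, 1–7 14] → take 1–5 (4); add 1.
Step 7: frontier [1–4 1, 3–4 11] → take 1–4 (1); add 4.
Vertex order: 5, 7, 2, 0, 6, 3, 1, 4. The 5th vertex is 6.

6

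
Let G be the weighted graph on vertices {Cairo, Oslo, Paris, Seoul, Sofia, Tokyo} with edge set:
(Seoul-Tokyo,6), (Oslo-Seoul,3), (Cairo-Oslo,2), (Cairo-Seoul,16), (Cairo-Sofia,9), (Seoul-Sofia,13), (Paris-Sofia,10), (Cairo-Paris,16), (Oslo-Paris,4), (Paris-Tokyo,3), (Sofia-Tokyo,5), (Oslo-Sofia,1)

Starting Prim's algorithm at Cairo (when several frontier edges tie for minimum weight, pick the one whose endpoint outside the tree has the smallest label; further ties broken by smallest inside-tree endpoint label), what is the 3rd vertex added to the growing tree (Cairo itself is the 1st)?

Sofia

Prim's algorithm from Cairo:
Step 1: cheapest edge leaving the tree is Cairo-Oslo (2); add Oslo.
Step 2: cheapest edge leaving the tree is Oslo-Sofia (1); add Sofia.
Step 3: cheapest edge leaving the tree is Oslo-Seoul (3); add Seoul.
Step 4: cheapest edge leaving the tree is Oslo-Paris (4); add Paris.
Step 5: cheapest edge leaving the tree is Paris-Tokyo (3); add Tokyo.
Vertex order: Cairo, Oslo, Sofia, Seoul, Paris, Tokyo. The 3rd vertex is Sofia.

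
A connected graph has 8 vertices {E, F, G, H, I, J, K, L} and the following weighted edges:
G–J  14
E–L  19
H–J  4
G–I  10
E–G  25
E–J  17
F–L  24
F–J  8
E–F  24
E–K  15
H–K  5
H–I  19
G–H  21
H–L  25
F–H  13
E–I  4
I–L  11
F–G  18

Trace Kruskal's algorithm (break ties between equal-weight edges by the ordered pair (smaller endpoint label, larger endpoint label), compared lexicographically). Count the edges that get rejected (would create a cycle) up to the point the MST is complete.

1

Kruskal's algorithm — process edges by increasing weight (ties by edge label):
E–I (4): add — endpoints in different components.
H–J (4): add — endpoints in different components.
H–K (5): add — endpoints in different components.
F–J (8): add — endpoints in different components.
G–I (10): add — endpoints in different components.
I–L (11): add — endpoints in different components.
F–H (13): skip — F and H already connected.
G–J (14): add — endpoints in different components.
Edges rejected before the tree was complete: 1.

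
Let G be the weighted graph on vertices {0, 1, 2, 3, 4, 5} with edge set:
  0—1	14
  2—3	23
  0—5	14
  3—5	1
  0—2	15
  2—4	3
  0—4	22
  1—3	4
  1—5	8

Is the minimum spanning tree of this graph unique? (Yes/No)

Kruskal's algorithm — process edges by increasing weight (ties by edge label):
3—5 (1): add. Components now {0} {1} {2} {3,5} {4}
2—4 (3): add. Components now {0} {1} {2,4} {3,5}
1—3 (4): add. Components now {0} {1,3,5} {2,4}
1—5 (8): skip — 1 and 5 already connected.
0—1 (14): add. Components now {0,1,3,5} {2,4}
0—5 (14): skip — 0 and 5 already connected.
0—2 (15): add. Components now {0,1,2,3,4,5}
Non-tree edge 0—5 has weight 14, equal to the heaviest edge on its tree cycle — swapping gives another MST of the same weight. Not unique.

No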